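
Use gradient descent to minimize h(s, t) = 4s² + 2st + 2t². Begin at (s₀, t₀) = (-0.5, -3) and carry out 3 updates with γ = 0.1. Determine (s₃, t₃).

(0.312, -0.76)

∇h = (8s + 2t, 2s + 4t)
Step 1: at (-0.5, -3), ∇h = (-10, -13) → (-0.5, -3) − 0.1·(-10, -13) = (0.5, -1.7)
Step 2: at (0.5, -1.7), ∇h = (0.6, -5.8) → (0.5, -1.7) − 0.1·(0.6, -5.8) = (0.44, -1.12)
Step 3: at (0.44, -1.12), ∇h = (1.28, -3.6) → (0.44, -1.12) − 0.1·(1.28, -3.6) = (0.312, -0.76)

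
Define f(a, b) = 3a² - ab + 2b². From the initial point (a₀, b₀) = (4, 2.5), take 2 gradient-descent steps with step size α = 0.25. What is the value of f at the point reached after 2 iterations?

3.1953125

∇f = (6a - b, -a + 4b)
Step 1: at (4, 2.5), ∇f = (21.5, 6) → (4, 2.5) − 0.25·(21.5, 6) = (-1.375, 1)
Step 2: at (-1.375, 1), ∇f = (-9.25, 5.375) → (-1.375, 1) − 0.25·(-9.25, 5.375) = (0.9375, -0.34375)
f(0.9375, -0.34375) = 3.1953125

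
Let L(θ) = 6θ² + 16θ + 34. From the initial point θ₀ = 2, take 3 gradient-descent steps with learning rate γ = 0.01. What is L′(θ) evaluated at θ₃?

L′(θ) = 12θ + 16
Step 1: L′(2) = 40; θ₁ = 2 − 0.01·40 = 1.6
Step 2: L′(1.6) = 35.2; θ₂ = 1.6 − 0.01·35.2 = 1.248
Step 3: L′(1.248) = 30.976; θ₃ = 1.248 − 0.01·30.976 = 0.93824
L′(θ) at (0.93824) = 27.25888

27.25888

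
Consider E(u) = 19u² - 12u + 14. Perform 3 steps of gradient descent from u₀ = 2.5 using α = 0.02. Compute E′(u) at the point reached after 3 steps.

E′(u) = 38u - 12
u₁ = 2.5 − 0.02·83 = 0.84
u₂ = 0.84 − 0.02·19.92 = 0.4416
u₃ = 0.4416 − 0.02·4.7808 = 0.345984
E′(u) at (0.345984) = 1.147392

1.147392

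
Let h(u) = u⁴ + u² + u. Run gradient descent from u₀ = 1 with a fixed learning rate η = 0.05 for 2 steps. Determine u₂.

0.480075

h′(u) = 4u³ + 2u + 1
Step 1: h′(1) = 7; u₁ = 1 − 0.05·7 = 0.65
Step 2: h′(0.65) = 3.3985; u₂ = 0.65 − 0.05·3.3985 = 0.480075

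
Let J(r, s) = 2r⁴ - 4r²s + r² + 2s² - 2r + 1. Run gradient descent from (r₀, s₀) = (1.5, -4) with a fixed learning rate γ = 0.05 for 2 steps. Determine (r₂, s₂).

∇J = (8r³ - 8rs + 2r - 2, -4r² + 4s)
(r₁, s₁) = (1.5, -4) − 0.05·(76, -25) = (-2.3, -2.75)
(r₂, s₂) = (-2.3, -2.75) − 0.05·(-154.536, -32.16) = (5.4268, -1.142)

(5.4268, -1.142)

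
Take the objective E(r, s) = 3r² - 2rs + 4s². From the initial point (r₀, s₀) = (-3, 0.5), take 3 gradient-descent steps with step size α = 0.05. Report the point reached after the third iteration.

∇E = (6r - 2s, -2r + 8s)
(r₁, s₁) = (-3, 0.5) − 0.05·(-19, 10) = (-2.05, 0)
(r₂, s₂) = (-2.05, 0) − 0.05·(-12.3, 4.1) = (-1.435, -0.205)
(r₃, s₃) = (-1.435, -0.205) − 0.05·(-8.2, 1.23) = (-1.025, -0.2665)

(-1.025, -0.2665)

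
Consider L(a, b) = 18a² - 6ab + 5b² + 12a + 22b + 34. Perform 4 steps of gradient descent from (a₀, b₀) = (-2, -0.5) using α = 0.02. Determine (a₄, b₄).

(-0.59901824, -1.82077952)

∇L = (36a - 6b + 12, -6a + 10b + 22)
Step 1: at (-2, -0.5), ∇L = (-57, 29) → (-2, -0.5) − 0.02·(-57, 29) = (-0.86, -1.08)
Step 2: at (-0.86, -1.08), ∇L = (-12.48, 16.36) → (-0.86, -1.08) − 0.02·(-12.48, 16.36) = (-0.6104, -1.4072)
Step 3: at (-0.6104, -1.4072), ∇L = (-1.5312, 11.5904) → (-0.6104, -1.4072) − 0.02·(-1.5312, 11.5904) = (-0.579776, -1.639008)
Step 4: at (-0.579776, -1.639008), ∇L = (0.962112, 9.088576) → (-0.579776, -1.639008) − 0.02·(0.962112, 9.088576) = (-0.59901824, -1.82077952)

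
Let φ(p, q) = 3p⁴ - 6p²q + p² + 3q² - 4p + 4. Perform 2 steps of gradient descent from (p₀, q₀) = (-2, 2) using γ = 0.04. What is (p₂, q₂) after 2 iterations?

(0.65986048, 1.898624)

∇φ = (12p³ - 12pq + 2p - 4, -6p² + 6q)
(p₁, q₁) = (-2, 2) − 0.04·(-56, -12) = (0.24, 2.48)
(p₂, q₂) = (0.24, 2.48) − 0.04·(-10.496512, 14.5344) = (0.65986048, 1.898624)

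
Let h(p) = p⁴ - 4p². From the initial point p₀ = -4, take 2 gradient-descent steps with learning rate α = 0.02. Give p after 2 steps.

h′(p) = 4p³ - 8p
p₁ = -4 − 0.02·(-224) = 0.48
p₂ = 0.48 − 0.02·(-3.397632) = 0.54795264

0.54795264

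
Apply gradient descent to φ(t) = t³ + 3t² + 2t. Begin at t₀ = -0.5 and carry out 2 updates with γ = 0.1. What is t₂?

φ′(t) = 3t² + 6t + 2
t₁ = -0.5 − 0.1·(-0.25) = -0.475
t₂ = -0.475 − 0.1·(-0.173125) = -0.4576875

-0.4576875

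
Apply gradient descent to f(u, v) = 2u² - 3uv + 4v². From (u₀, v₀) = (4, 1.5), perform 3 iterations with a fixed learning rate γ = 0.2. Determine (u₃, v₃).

∇f = (4u - 3v, -3u + 8v)
(u₁, v₁) = (4, 1.5) − 0.2·(11.5, 0) = (1.7, 1.5)
(u₂, v₂) = (1.7, 1.5) − 0.2·(2.3, 6.9) = (1.24, 0.12)
(u₃, v₃) = (1.24, 0.12) − 0.2·(4.6, -2.76) = (0.32, 0.672)

(0.32, 0.672)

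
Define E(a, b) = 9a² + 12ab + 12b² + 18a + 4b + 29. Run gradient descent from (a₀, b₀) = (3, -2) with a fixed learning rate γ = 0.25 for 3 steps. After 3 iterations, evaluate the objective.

1267572

∇E = (18a + 12b + 18, 12a + 24b + 4)
Step 1: at (3, -2), ∇E = (48, -8) → (3, -2) − 0.25·(48, -8) = (-9, 0)
Step 2: at (-9, 0), ∇E = (-144, -104) → (-9, 0) − 0.25·(-144, -104) = (27, 26)
Step 3: at (27, 26), ∇E = (816, 952) → (27, 26) − 0.25·(816, 952) = (-177, -212)
E(-177, -212) = 1267572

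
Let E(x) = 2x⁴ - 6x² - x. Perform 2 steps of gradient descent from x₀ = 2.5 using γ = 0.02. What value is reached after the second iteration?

E′(x) = 8x³ - 12x - 1
Step 1: E′(2.5) = 94; x₁ = 2.5 − 0.02·94 = 0.62
Step 2: E′(0.62) = -6.533376; x₂ = 0.62 − 0.02·(-6.533376) = 0.75066752

0.75066752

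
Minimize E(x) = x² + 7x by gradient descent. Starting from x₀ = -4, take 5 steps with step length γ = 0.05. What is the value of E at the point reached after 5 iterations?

-12.162830389975

E′(x) = 2x + 7
x₁ = -4 − 0.05·(-1) = -3.95
x₂ = -3.95 − 0.05·(-0.9) = -3.905
x₃ = -3.905 − 0.05·(-0.81) = -3.8645
x₄ = -3.8645 − 0.05·(-0.729) = -3.82805
x₅ = -3.82805 − 0.05·(-0.6561) = -3.795245
E(-3.795245) = -12.162830389975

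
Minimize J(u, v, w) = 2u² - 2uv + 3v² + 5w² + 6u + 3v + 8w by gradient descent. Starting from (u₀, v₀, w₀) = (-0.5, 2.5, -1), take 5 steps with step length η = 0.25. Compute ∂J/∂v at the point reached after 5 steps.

-4.90625

∇J = (4u - 2v + 6, -2u + 6v + 3, 10w + 8)
Step 1: at (-0.5, 2.5, -1), ∇J = (-1, 19, -2) → (-0.5, 2.5, -1) − 0.25·(-1, 19, -2) = (-0.25, -2.25, -0.5)
Step 2: at (-0.25, -2.25, -0.5), ∇J = (9.5, -10, 3) → (-0.25, -2.25, -0.5) − 0.25·(9.5, -10, 3) = (-2.625, 0.25, -1.25)
Step 3: at (-2.625, 0.25, -1.25), ∇J = (-5, 9.75, -4.5) → (-2.625, 0.25, -1.25) − 0.25·(-5, 9.75, -4.5) = (-1.375, -2.1875, -0.125)
Step 4: at (-1.375, -2.1875, -0.125), ∇J = (4.875, -7.375, 6.75) → (-1.375, -2.1875, -0.125) − 0.25·(4.875, -7.375, 6.75) = (-2.59375, -0.34375, -1.8125)
Step 5: at (-2.59375, -0.34375, -1.8125), ∇J = (-3.6875, 6.125, -10.125) → (-2.59375, -0.34375, -1.8125) − 0.25·(-3.6875, 6.125, -10.125) = (-1.671875, -1.875, 0.71875)
∂J/∂v at (-1.671875, -1.875, 0.71875) = -4.90625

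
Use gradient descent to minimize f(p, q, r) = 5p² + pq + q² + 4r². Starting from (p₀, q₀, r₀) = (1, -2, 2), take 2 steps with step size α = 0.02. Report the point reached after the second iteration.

(0.7108, -1.8792, 1.4112)

∇f = (10p + q, p + 2q, 8r)
(p₁, q₁, r₁) = (1, -2, 2) − 0.02·(8, -3, 16) = (0.84, -1.94, 1.68)
(p₂, q₂, r₂) = (0.84, -1.94, 1.68) − 0.02·(6.46, -3.04, 13.44) = (0.7108, -1.8792, 1.4112)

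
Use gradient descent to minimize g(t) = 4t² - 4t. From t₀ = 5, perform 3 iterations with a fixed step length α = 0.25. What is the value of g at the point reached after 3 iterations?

g′(t) = 8t - 4
Step 1: g′(5) = 36; t₁ = 5 − 0.25·36 = -4
Step 2: g′(-4) = -36; t₂ = -4 − 0.25·(-36) = 5
Step 3: g′(5) = 36; t₃ = 5 − 0.25·36 = -4
g(-4) = 80

80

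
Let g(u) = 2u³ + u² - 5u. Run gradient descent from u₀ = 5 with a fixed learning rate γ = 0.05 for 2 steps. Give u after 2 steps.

-4.49375

g′(u) = 6u² + 2u - 5
Step 1: g′(5) = 155; u₁ = 5 − 0.05·155 = -2.75
Step 2: g′(-2.75) = 34.875; u₂ = -2.75 − 0.05·34.875 = -4.49375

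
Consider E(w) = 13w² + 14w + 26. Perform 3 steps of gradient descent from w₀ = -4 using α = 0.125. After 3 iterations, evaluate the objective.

E′(w) = 26w + 14
Step 1: E′(-4) = -90; w₁ = -4 − 0.125·(-90) = 7.25
Step 2: E′(7.25) = 202.5; w₂ = 7.25 − 0.125·202.5 = -18.0625
Step 3: E′(-18.0625) = -455.625; w₃ = -18.0625 − 0.125·(-455.625) = 38.890625
E(38.890625) = 20232.718017578125

20232.718017578125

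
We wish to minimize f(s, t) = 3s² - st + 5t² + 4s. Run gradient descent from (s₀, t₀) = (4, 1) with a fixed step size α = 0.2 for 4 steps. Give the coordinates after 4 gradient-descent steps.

(-0.6656, -0.1088)

∇f = (6s - t + 4, -s + 10t)
Step 1: at (4, 1), ∇f = (27, 6) → (4, 1) − 0.2·(27, 6) = (-1.4, -0.2)
Step 2: at (-1.4, -0.2), ∇f = (-4.2, -0.6) → (-1.4, -0.2) − 0.2·(-4.2, -0.6) = (-0.56, -0.08)
Step 3: at (-0.56, -0.08), ∇f = (0.72, -0.24) → (-0.56, -0.08) − 0.2·(0.72, -0.24) = (-0.704, -0.032)
Step 4: at (-0.704, -0.032), ∇f = (-0.192, 0.384) → (-0.704, -0.032) − 0.2·(-0.192, 0.384) = (-0.6656, -0.1088)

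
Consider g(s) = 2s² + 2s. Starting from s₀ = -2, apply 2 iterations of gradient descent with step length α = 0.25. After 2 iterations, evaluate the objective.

-0.5

g′(s) = 4s + 2
Step 1: g′(-2) = -6; s₁ = -2 − 0.25·(-6) = -0.5
Step 2: g′(-0.5) = 0; s₂ = -0.5 − 0.25·0 = -0.5
g(-0.5) = -0.5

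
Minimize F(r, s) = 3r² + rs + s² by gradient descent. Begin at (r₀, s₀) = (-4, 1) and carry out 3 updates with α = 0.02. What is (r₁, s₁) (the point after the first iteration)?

∇F = (6r + s, r + 2s)
(r₁, s₁) = (-4, 1) − 0.02·(-23, -2) = (-3.54, 1.04)

(-3.54, 1.04)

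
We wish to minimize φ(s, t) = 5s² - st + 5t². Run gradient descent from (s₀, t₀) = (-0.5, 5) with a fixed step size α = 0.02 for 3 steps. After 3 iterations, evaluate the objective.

∇φ = (10s - t, -s + 10t)
(s₁, t₁) = (-0.5, 5) − 0.02·(-10, 50.5) = (-0.3, 3.99)
(s₂, t₂) = (-0.3, 3.99) − 0.02·(-6.99, 40.2) = (-0.1602, 3.186)
(s₃, t₃) = (-0.1602, 3.186) − 0.02·(-4.788, 32.0202) = (-0.06444, 2.545596)
φ(-0.06444, 2.545596) = 32.58509575032

32.58509575032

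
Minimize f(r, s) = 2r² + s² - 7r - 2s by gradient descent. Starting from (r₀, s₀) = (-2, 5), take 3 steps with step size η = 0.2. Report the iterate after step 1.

(1, 3.4)

∇f = (4r - 7, 2s - 2)
Step 1: at (-2, 5), ∇f = (-15, 8) → (-2, 5) − 0.2·(-15, 8) = (1, 3.4)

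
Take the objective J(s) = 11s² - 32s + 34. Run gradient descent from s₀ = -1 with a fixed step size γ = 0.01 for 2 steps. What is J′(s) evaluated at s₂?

-32.8536

J′(s) = 22s - 32
s₁ = -1 − 0.01·(-54) = -0.46
s₂ = -0.46 − 0.01·(-42.12) = -0.0388
J′(s) at (-0.0388) = -32.8536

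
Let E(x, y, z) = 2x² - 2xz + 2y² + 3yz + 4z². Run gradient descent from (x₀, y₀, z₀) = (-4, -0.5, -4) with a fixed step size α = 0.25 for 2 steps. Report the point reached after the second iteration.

∇E = (4x - 2z, 4y + 3z, -2x + 3y + 8z)
(x₁, y₁, z₁) = (-4, -0.5, -4) − 0.25·(-8, -14, -25.5) = (-2, 3, 2.375)
(x₂, y₂, z₂) = (-2, 3, 2.375) − 0.25·(-12.75, 19.125, 32) = (1.1875, -1.78125, -5.625)

(1.1875, -1.78125, -5.625)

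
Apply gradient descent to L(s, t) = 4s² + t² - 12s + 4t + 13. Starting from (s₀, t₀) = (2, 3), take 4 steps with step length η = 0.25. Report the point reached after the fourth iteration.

∇L = (8s - 12, 2t + 4)
(s₁, t₁) = (2, 3) − 0.25·(4, 10) = (1, 0.5)
(s₂, t₂) = (1, 0.5) − 0.25·(-4, 5) = (2, -0.75)
(s₃, t₃) = (2, -0.75) − 0.25·(4, 2.5) = (1, -1.375)
(s₄, t₄) = (1, -1.375) − 0.25·(-4, 1.25) = (2, -1.6875)

(2, -1.6875)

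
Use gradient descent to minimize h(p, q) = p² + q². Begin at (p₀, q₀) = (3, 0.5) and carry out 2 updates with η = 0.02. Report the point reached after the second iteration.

∇h = (2p, 2q)
Step 1: at (3, 0.5), ∇h = (6, 1) → (3, 0.5) − 0.02·(6, 1) = (2.88, 0.48)
Step 2: at (2.88, 0.48), ∇h = (5.76, 0.96) → (2.88, 0.48) − 0.02·(5.76, 0.96) = (2.7648, 0.4608)

(2.7648, 0.4608)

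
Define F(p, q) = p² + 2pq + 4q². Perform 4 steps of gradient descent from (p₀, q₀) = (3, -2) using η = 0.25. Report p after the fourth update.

0.0625

∇F = (2p + 2q, 2p + 8q)
Step 1: at (3, -2), ∇F = (2, -10) → (3, -2) − 0.25·(2, -10) = (2.5, 0.5)
Step 2: at (2.5, 0.5), ∇F = (6, 9) → (2.5, 0.5) − 0.25·(6, 9) = (1, -1.75)
Step 3: at (1, -1.75), ∇F = (-1.5, -12) → (1, -1.75) − 0.25·(-1.5, -12) = (1.375, 1.25)
Step 4: at (1.375, 1.25), ∇F = (5.25, 12.75) → (1.375, 1.25) − 0.25·(5.25, 12.75) = (0.0625, -1.9375)
p = 0.0625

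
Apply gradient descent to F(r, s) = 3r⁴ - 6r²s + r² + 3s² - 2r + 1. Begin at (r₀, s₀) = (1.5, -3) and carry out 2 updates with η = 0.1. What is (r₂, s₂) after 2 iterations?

(618.30315, 38.9415)

∇F = (12r³ - 12rs + 2r - 2, -6r² + 6s)
Step 1: at (1.5, -3), ∇F = (95.5, -31.5) → (1.5, -3) − 0.1·(95.5, -31.5) = (-8.05, 0.15)
Step 2: at (-8.05, 0.15), ∇F = (-6263.5315, -387.915) → (-8.05, 0.15) − 0.1·(-6263.5315, -387.915) = (618.30315, 38.9415)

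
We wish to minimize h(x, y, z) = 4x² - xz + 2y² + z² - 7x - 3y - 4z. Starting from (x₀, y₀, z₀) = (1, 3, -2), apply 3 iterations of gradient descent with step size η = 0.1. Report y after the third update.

1.236

∇h = (8x - z - 7, 4y - 3, -x + 2z - 4)
(x₁, y₁, z₁) = (1, 3, -2) − 0.1·(3, 9, -9) = (0.7, 2.1, -1.1)
(x₂, y₂, z₂) = (0.7, 2.1, -1.1) − 0.1·(-0.3, 5.4, -6.9) = (0.73, 1.56, -0.41)
(x₃, y₃, z₃) = (0.73, 1.56, -0.41) − 0.1·(-0.75, 3.24, -5.55) = (0.805, 1.236, 0.145)
y = 1.236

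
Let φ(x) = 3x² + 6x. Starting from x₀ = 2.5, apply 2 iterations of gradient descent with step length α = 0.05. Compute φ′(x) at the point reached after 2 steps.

φ′(x) = 6x + 6
x₁ = 2.5 − 0.05·21 = 1.45
x₂ = 1.45 − 0.05·14.7 = 0.715
φ′(x) at (0.715) = 10.29

10.29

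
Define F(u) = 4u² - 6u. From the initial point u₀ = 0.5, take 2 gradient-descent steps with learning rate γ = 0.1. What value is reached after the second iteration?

F′(u) = 8u - 6
Step 1: F′(0.5) = -2; u₁ = 0.5 − 0.1·(-2) = 0.7
Step 2: F′(0.7) = -0.4; u₂ = 0.7 − 0.1·(-0.4) = 0.74

0.74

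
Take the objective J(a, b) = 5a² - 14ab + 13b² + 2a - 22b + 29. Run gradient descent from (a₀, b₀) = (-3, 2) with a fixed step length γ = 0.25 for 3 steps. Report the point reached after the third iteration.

(571, -976)

∇J = (10a - 14b + 2, -14a + 26b - 22)
(a₁, b₁) = (-3, 2) − 0.25·(-56, 72) = (11, -16)
(a₂, b₂) = (11, -16) − 0.25·(336, -592) = (-73, 132)
(a₃, b₃) = (-73, 132) − 0.25·(-2576, 4432) = (571, -976)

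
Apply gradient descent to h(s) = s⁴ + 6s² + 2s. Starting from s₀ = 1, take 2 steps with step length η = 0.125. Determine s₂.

1.3515625

h′(s) = 4s³ + 12s + 2
Step 1: h′(1) = 18; s₁ = 1 − 0.125·18 = -1.25
Step 2: h′(-1.25) = -20.8125; s₂ = -1.25 − 0.125·(-20.8125) = 1.3515625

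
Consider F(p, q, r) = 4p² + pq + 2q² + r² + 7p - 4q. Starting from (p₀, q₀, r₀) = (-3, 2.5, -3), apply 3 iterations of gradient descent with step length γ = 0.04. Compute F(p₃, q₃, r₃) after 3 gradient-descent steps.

∇F = (8p + q + 7, p + 4q - 4, 2r)
(p₁, q₁, r₁) = (-3, 2.5, -3) − 0.04·(-14.5, 3, -6) = (-2.42, 2.38, -2.76)
(p₂, q₂, r₂) = (-2.42, 2.38, -2.76) − 0.04·(-9.98, 3.1, -5.52) = (-2.0208, 2.256, -2.5392)
(p₃, q₃, r₃) = (-2.0208, 2.256, -2.5392) − 0.04·(-6.9104, 3.0032, -5.0784) = (-1.744384, 2.135872, -2.336064)
F(-1.744384, 2.135872, -2.336064) = 2.27263862784

2.27263862784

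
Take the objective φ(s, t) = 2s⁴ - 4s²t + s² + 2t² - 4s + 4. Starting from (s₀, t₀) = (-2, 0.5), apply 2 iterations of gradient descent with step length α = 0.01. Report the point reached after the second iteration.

(-1.16119552, 0.688384)

∇φ = (8s³ - 8st + 2s - 4, -4s² + 4t)
(s₁, t₁) = (-2, 0.5) − 0.01·(-64, -14) = (-1.36, 0.64)
(s₂, t₂) = (-1.36, 0.64) − 0.01·(-19.880448, -4.8384) = (-1.16119552, 0.688384)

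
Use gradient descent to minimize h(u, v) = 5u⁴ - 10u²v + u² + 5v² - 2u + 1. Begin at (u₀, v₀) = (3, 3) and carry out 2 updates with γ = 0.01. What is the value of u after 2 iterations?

-1.0155712

∇h = (20u³ - 20uv + 2u - 2, -10u² + 10v)
(u₁, v₁) = (3, 3) − 0.01·(364, -60) = (-0.64, 3.6)
(u₂, v₂) = (-0.64, 3.6) − 0.01·(37.55712, 31.904) = (-1.0155712, 3.28096)
u = -1.0155712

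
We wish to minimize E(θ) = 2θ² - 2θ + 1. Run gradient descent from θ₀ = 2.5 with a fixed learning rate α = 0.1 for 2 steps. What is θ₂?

1.22

E′(θ) = 4θ - 2
Step 1: E′(2.5) = 8; θ₁ = 2.5 − 0.1·8 = 1.7
Step 2: E′(1.7) = 4.8; θ₂ = 1.7 − 0.1·4.8 = 1.22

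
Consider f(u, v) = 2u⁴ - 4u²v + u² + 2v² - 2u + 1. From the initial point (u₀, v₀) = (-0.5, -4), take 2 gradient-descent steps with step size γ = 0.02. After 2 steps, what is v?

-3.3664

∇f = (8u³ - 8uv + 2u - 2, -4u² + 4v)
Step 1: at (-0.5, -4), ∇f = (-20, -17) → (-0.5, -4) − 0.02·(-20, -17) = (-0.1, -3.66)
Step 2: at (-0.1, -3.66), ∇f = (-5.136, -14.68) → (-0.1, -3.66) − 0.02·(-5.136, -14.68) = (0.00272, -3.3664)
v = -3.3664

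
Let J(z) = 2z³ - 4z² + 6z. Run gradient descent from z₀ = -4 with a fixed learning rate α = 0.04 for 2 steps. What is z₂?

J′(z) = 6z² - 8z + 6
Step 1: J′(-4) = 134; z₁ = -4 − 0.04·134 = -9.36
Step 2: J′(-9.36) = 606.5376; z₂ = -9.36 − 0.04·606.5376 = -33.621504

-33.621504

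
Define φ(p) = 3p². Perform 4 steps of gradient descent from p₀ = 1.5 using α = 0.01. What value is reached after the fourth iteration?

φ′(p) = 6p
p₁ = 1.5 − 0.01·9 = 1.41
p₂ = 1.41 − 0.01·8.46 = 1.3254
p₃ = 1.3254 − 0.01·7.9524 = 1.245876
p₄ = 1.245876 − 0.01·7.475256 = 1.17112344

1.17112344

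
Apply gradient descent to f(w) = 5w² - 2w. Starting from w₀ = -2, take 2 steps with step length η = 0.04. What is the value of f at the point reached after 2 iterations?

f′(w) = 10w - 2
Step 1: f′(-2) = -22; w₁ = -2 − 0.04·(-22) = -1.12
Step 2: f′(-1.12) = -13.2; w₂ = -1.12 − 0.04·(-13.2) = -0.592
f(-0.592) = 2.93632

2.93632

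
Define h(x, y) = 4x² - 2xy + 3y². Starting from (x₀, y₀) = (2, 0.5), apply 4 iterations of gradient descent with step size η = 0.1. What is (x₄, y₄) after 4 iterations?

∇h = (8x - 2y, -2x + 6y)
Step 1: at (2, 0.5), ∇h = (15, -1) → (2, 0.5) − 0.1·(15, -1) = (0.5, 0.6)
Step 2: at (0.5, 0.6), ∇h = (2.8, 2.6) → (0.5, 0.6) − 0.1·(2.8, 2.6) = (0.22, 0.34)
Step 3: at (0.22, 0.34), ∇h = (1.08, 1.6) → (0.22, 0.34) − 0.1·(1.08, 1.6) = (0.112, 0.18)
Step 4: at (0.112, 0.18), ∇h = (0.536, 0.856) → (0.112, 0.18) − 0.1·(0.536, 0.856) = (0.0584, 0.0944)

(0.0584, 0.0944)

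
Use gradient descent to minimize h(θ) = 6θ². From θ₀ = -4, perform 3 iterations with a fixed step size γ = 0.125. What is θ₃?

0.5

h′(θ) = 12θ
θ₁ = -4 − 0.125·(-48) = 2
θ₂ = 2 − 0.125·24 = -1
θ₃ = -1 − 0.125·(-12) = 0.5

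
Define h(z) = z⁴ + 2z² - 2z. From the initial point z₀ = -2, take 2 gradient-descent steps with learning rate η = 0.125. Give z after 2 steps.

-15.2890625

h′(z) = 4z³ + 4z - 2
z₁ = -2 − 0.125·(-42) = 3.25
z₂ = 3.25 − 0.125·148.3125 = -15.2890625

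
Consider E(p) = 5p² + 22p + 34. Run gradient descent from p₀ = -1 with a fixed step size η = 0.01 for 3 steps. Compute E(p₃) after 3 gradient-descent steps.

13.6263752

E′(p) = 10p + 22
p₁ = -1 − 0.01·12 = -1.12
p₂ = -1.12 − 0.01·10.8 = -1.228
p₃ = -1.228 − 0.01·9.72 = -1.3252
E(-1.3252) = 13.6263752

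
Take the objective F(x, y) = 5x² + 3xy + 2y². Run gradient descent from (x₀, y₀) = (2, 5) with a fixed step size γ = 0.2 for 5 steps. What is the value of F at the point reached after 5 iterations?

731.9358963712

∇F = (10x + 3y, 3x + 4y)
(x₁, y₁) = (2, 5) − 0.2·(35, 26) = (-5, -0.2)
(x₂, y₂) = (-5, -0.2) − 0.2·(-50.6, -15.8) = (5.12, 2.96)
(x₃, y₃) = (5.12, 2.96) − 0.2·(60.08, 27.2) = (-6.896, -2.48)
(x₄, y₄) = (-6.896, -2.48) − 0.2·(-76.4, -30.608) = (8.384, 3.6416)
(x₅, y₅) = (8.384, 3.6416) − 0.2·(94.7648, 39.7184) = (-10.56896, -4.30208)
F(-10.56896, -4.30208) = 731.9358963712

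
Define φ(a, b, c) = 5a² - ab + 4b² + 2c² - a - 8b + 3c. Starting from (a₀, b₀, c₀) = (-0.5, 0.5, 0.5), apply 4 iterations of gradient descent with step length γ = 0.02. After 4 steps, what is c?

0.1454912

∇φ = (10a - b - 1, -a + 8b - 8, 4c + 3)
Step 1: at (-0.5, 0.5, 0.5), ∇φ = (-6.5, -3.5, 5) → (-0.5, 0.5, 0.5) − 0.02·(-6.5, -3.5, 5) = (-0.37, 0.57, 0.4)
Step 2: at (-0.37, 0.57, 0.4), ∇φ = (-5.27, -3.07, 4.6) → (-0.37, 0.57, 0.4) − 0.02·(-5.27, -3.07, 4.6) = (-0.2646, 0.6314, 0.308)
Step 3: at (-0.2646, 0.6314, 0.308), ∇φ = (-4.2774, -2.6842, 4.232) → (-0.2646, 0.6314, 0.308) − 0.02·(-4.2774, -2.6842, 4.232) = (-0.179052, 0.685084, 0.22336)
Step 4: at (-0.179052, 0.685084, 0.22336), ∇φ = (-3.475604, -2.340276, 3.89344) → (-0.179052, 0.685084, 0.22336) − 0.02·(-3.475604, -2.340276, 3.89344) = (-0.10953992, 0.73188952, 0.1454912)
c = 0.1454912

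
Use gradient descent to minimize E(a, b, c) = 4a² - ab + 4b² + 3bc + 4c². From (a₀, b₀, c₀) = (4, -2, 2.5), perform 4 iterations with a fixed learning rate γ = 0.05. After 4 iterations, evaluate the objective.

∇E = (8a - b, -a + 8b + 3c, 3b + 8c)
Step 1: at (4, -2, 2.5), ∇E = (34, -12.5, 14) → (4, -2, 2.5) − 0.05·(34, -12.5, 14) = (2.3, -1.375, 1.8)
Step 2: at (2.3, -1.375, 1.8), ∇E = (19.775, -7.9, 10.275) → (2.3, -1.375, 1.8) − 0.05·(19.775, -7.9, 10.275) = (1.31125, -0.98, 1.28625)
Step 3: at (1.31125, -0.98, 1.28625), ∇E = (11.47, -5.2925, 7.35) → (1.31125, -0.98, 1.28625) − 0.05·(11.47, -5.2925, 7.35) = (0.73775, -0.715375, 0.91875)
Step 4: at (0.73775, -0.715375, 0.91875), ∇E = (6.617375, -3.7045, 5.203875) → (0.73775, -0.715375, 0.91875) − 0.05·(6.617375, -3.7045, 5.203875) = (0.40688125, -0.53015, 0.65855625)
E(0.40688125, -0.53015, 0.65855625) = 2.6895381409375

2.6895381409375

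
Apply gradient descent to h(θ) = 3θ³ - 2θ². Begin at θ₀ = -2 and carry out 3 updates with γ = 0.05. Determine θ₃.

h′(θ) = 9θ² - 4θ
θ₁ = -2 − 0.05·44 = -4.2
θ₂ = -4.2 − 0.05·175.56 = -12.978
θ₃ = -12.978 − 0.05·1567.768356 = -91.3664178

-91.3664178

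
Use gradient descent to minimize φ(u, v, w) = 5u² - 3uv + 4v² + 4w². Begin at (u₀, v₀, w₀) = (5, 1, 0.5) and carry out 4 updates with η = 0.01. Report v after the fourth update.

∇φ = (10u - 3v, -3u + 8v, 8w)
Step 1: at (5, 1, 0.5), ∇φ = (47, -7, 4) → (5, 1, 0.5) − 0.01·(47, -7, 4) = (4.53, 1.07, 0.46)
Step 2: at (4.53, 1.07, 0.46), ∇φ = (42.09, -5.03, 3.68) → (4.53, 1.07, 0.46) − 0.01·(42.09, -5.03, 3.68) = (4.1091, 1.1203, 0.4232)
Step 3: at (4.1091, 1.1203, 0.4232), ∇φ = (37.7301, -3.3649, 3.3856) → (4.1091, 1.1203, 0.4232) − 0.01·(37.7301, -3.3649, 3.3856) = (3.731799, 1.153949, 0.389344)
Step 4: at (3.731799, 1.153949, 0.389344), ∇φ = (33.856143, -1.963805, 3.114752) → (3.731799, 1.153949, 0.389344) − 0.01·(33.856143, -1.963805, 3.114752) = (3.39323757, 1.17358705, 0.35819648)
v = 1.17358705

1.17358705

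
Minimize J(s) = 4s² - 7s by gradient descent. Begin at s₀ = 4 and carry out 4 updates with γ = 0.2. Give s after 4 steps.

J′(s) = 8s - 7
Step 1: J′(4) = 25; s₁ = 4 − 0.2·25 = -1
Step 2: J′(-1) = -15; s₂ = -1 − 0.2·(-15) = 2
Step 3: J′(2) = 9; s₃ = 2 − 0.2·9 = 0.2
Step 4: J′(0.2) = -5.4; s₄ = 0.2 − 0.2·(-5.4) = 1.28

1.28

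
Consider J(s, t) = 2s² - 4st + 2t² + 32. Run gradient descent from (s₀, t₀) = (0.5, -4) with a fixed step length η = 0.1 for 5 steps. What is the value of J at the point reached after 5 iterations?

∇J = (4s - 4t, -4s + 4t)
(s₁, t₁) = (0.5, -4) − 0.1·(18, -18) = (-1.3, -2.2)
(s₂, t₂) = (-1.3, -2.2) − 0.1·(3.6, -3.6) = (-1.66, -1.84)
(s₃, t₃) = (-1.66, -1.84) − 0.1·(0.72, -0.72) = (-1.732, -1.768)
(s₄, t₄) = (-1.732, -1.768) − 0.1·(0.144, -0.144) = (-1.7464, -1.7536)
(s₅, t₅) = (-1.7464, -1.7536) − 0.1·(0.0288, -0.0288) = (-1.74928, -1.75072)
J(-1.74928, -1.75072) = 32.0000041472

32.0000041472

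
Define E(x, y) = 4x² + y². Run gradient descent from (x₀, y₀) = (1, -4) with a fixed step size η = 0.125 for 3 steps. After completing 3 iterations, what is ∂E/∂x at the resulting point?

0

∇E = (8x, 2y)
Step 1: at (1, -4), ∇E = (8, -8) → (1, -4) − 0.125·(8, -8) = (0, -3)
Step 2: at (0, -3), ∇E = (0, -6) → (0, -3) − 0.125·(0, -6) = (0, -2.25)
Step 3: at (0, -2.25), ∇E = (0, -4.5) → (0, -2.25) − 0.125·(0, -4.5) = (0, -1.6875)
∂E/∂x at (0, -1.6875) = 0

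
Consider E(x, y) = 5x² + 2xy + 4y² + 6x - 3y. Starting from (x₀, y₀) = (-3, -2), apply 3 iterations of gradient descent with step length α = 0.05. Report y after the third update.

0.1685

∇E = (10x + 2y + 6, 2x + 8y - 3)
(x₁, y₁) = (-3, -2) − 0.05·(-28, -25) = (-1.6, -0.75)
(x₂, y₂) = (-1.6, -0.75) − 0.05·(-11.5, -12.2) = (-1.025, -0.14)
(x₃, y₃) = (-1.025, -0.14) − 0.05·(-4.53, -6.17) = (-0.7985, 0.1685)
y = 0.1685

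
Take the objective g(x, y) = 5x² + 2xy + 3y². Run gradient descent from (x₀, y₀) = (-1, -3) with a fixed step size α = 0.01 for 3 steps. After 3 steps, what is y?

-2.444288

∇g = (10x + 2y, 2x + 6y)
Step 1: at (-1, -3), ∇g = (-16, -20) → (-1, -3) − 0.01·(-16, -20) = (-0.84, -2.8)
Step 2: at (-0.84, -2.8), ∇g = (-14, -18.48) → (-0.84, -2.8) − 0.01·(-14, -18.48) = (-0.7, -2.6152)
Step 3: at (-0.7, -2.6152), ∇g = (-12.2304, -17.0912) → (-0.7, -2.6152) − 0.01·(-12.2304, -17.0912) = (-0.577696, -2.444288)
y = -2.444288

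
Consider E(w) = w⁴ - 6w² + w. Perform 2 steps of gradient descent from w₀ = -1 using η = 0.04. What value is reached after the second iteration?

-1.65032704

E′(w) = 4w³ - 12w + 1
w₁ = -1 − 0.04·9 = -1.36
w₂ = -1.36 − 0.04·7.258176 = -1.65032704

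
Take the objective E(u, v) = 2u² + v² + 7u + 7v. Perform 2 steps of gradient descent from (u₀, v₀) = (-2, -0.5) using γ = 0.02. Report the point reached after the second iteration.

(-1.9616, -0.7352)

∇E = (4u + 7, 2v + 7)
Step 1: at (-2, -0.5), ∇E = (-1, 6) → (-2, -0.5) − 0.02·(-1, 6) = (-1.98, -0.62)
Step 2: at (-1.98, -0.62), ∇E = (-0.92, 5.76) → (-1.98, -0.62) − 0.02·(-0.92, 5.76) = (-1.9616, -0.7352)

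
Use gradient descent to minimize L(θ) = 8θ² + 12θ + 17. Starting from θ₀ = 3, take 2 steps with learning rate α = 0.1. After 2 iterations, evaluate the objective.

L′(θ) = 16θ + 12
Step 1: L′(3) = 60; θ₁ = 3 − 0.1·60 = -3
Step 2: L′(-3) = -36; θ₂ = -3 − 0.1·(-36) = 0.6
L(0.6) = 27.08

27.08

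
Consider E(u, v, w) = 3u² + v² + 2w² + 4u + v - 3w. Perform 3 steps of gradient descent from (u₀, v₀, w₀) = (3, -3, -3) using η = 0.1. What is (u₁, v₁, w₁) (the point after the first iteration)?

∇E = (6u + 4, 2v + 1, 4w - 3)
(u₁, v₁, w₁) = (3, -3, -3) − 0.1·(22, -5, -15) = (0.8, -2.5, -1.5)

(0.8, -2.5, -1.5)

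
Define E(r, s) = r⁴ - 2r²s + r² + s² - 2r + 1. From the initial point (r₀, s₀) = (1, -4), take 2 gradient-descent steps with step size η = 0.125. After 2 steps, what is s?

-1.5

∇E = (4r³ - 4rs + 2r - 2, -2r² + 2s)
(r₁, s₁) = (1, -4) − 0.125·(20, -10) = (-1.5, -2.75)
(r₂, s₂) = (-1.5, -2.75) − 0.125·(-35, -10) = (2.875, -1.5)
s = -1.5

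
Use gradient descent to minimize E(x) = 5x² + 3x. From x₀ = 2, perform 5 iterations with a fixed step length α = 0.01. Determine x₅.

1.058127

E′(x) = 10x + 3
Step 1: E′(2) = 23; x₁ = 2 − 0.01·23 = 1.77
Step 2: E′(1.77) = 20.7; x₂ = 1.77 − 0.01·20.7 = 1.563
Step 3: E′(1.563) = 18.63; x₃ = 1.563 − 0.01·18.63 = 1.3767
Step 4: E′(1.3767) = 16.767; x₄ = 1.3767 − 0.01·16.767 = 1.20903
Step 5: E′(1.20903) = 15.0903; x₅ = 1.20903 − 0.01·15.0903 = 1.058127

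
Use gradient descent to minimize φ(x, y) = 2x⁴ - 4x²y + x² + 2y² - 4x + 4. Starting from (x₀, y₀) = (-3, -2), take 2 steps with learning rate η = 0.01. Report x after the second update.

∇φ = (8x³ - 8xy + 2x - 4, -4x² + 4y)
Step 1: at (-3, -2), ∇φ = (-274, -44) → (-3, -2) − 0.01·(-274, -44) = (-0.26, -1.56)
Step 2: at (-0.26, -1.56), ∇φ = (-7.905408, -6.5104) → (-0.26, -1.56) − 0.01·(-7.905408, -6.5104) = (-0.18094592, -1.494896)
x = -0.18094592

-0.18094592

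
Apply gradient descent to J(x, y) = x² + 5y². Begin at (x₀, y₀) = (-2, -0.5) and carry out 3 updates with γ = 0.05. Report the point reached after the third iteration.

(-1.458, -0.0625)

∇J = (2x, 10y)
(x₁, y₁) = (-2, -0.5) − 0.05·(-4, -5) = (-1.8, -0.25)
(x₂, y₂) = (-1.8, -0.25) − 0.05·(-3.6, -2.5) = (-1.62, -0.125)
(x₃, y₃) = (-1.62, -0.125) − 0.05·(-3.24, -1.25) = (-1.458, -0.0625)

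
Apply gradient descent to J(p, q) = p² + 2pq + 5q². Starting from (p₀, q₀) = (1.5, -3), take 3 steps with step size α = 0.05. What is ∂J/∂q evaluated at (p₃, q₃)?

-3.432

∇J = (2p + 2q, 2p + 10q)
(p₁, q₁) = (1.5, -3) − 0.05·(-3, -27) = (1.65, -1.65)
(p₂, q₂) = (1.65, -1.65) − 0.05·(0, -13.2) = (1.65, -0.99)
(p₃, q₃) = (1.65, -0.99) − 0.05·(1.32, -6.6) = (1.584, -0.66)
∂J/∂q at (1.584, -0.66) = -3.432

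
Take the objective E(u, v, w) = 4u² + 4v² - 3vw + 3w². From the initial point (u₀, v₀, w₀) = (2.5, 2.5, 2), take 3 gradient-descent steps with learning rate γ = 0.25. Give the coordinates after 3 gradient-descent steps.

(-2.5, -2.546875, 1.8359375)

∇E = (8u, 8v - 3w, -3v + 6w)
(u₁, v₁, w₁) = (2.5, 2.5, 2) − 0.25·(20, 14, 4.5) = (-2.5, -1, 0.875)
(u₂, v₂, w₂) = (-2.5, -1, 0.875) − 0.25·(-20, -10.625, 8.25) = (2.5, 1.65625, -1.1875)
(u₃, v₃, w₃) = (2.5, 1.65625, -1.1875) − 0.25·(20, 16.8125, -12.09375) = (-2.5, -2.546875, 1.8359375)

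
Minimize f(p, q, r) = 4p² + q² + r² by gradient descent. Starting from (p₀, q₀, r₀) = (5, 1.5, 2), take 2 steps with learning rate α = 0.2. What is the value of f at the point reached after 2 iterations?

∇f = (8p, 2q, 2r)
Step 1: at (5, 1.5, 2), ∇f = (40, 3, 4) → (5, 1.5, 2) − 0.2·(40, 3, 4) = (-3, 0.9, 1.2)
Step 2: at (-3, 0.9, 1.2), ∇f = (-24, 1.8, 2.4) → (-3, 0.9, 1.2) − 0.2·(-24, 1.8, 2.4) = (1.8, 0.54, 0.72)
f(1.8, 0.54, 0.72) = 13.77

13.77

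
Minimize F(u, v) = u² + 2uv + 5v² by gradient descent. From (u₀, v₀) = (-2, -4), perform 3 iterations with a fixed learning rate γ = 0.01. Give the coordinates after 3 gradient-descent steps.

∇F = (2u + 2v, 2u + 10v)
Step 1: at (-2, -4), ∇F = (-12, -44) → (-2, -4) − 0.01·(-12, -44) = (-1.88, -3.56)
Step 2: at (-1.88, -3.56), ∇F = (-10.88, -39.36) → (-1.88, -3.56) − 0.01·(-10.88, -39.36) = (-1.7712, -3.1664)
Step 3: at (-1.7712, -3.1664), ∇F = (-9.8752, -35.2064) → (-1.7712, -3.1664) − 0.01·(-9.8752, -35.2064) = (-1.672448, -2.814336)

(-1.672448, -2.814336)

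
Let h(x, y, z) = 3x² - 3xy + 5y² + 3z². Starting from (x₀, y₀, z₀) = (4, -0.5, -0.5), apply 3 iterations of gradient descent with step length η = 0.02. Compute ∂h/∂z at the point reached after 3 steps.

-2.044416

∇h = (6x - 3y, -3x + 10y, 6z)
Step 1: at (4, -0.5, -0.5), ∇h = (25.5, -17, -3) → (4, -0.5, -0.5) − 0.02·(25.5, -17, -3) = (3.49, -0.16, -0.44)
Step 2: at (3.49, -0.16, -0.44), ∇h = (21.42, -12.07, -2.64) → (3.49, -0.16, -0.44) − 0.02·(21.42, -12.07, -2.64) = (3.0616, 0.0814, -0.3872)
Step 3: at (3.0616, 0.0814, -0.3872), ∇h = (18.1254, -8.3708, -2.3232) → (3.0616, 0.0814, -0.3872) − 0.02·(18.1254, -8.3708, -2.3232) = (2.699092, 0.248816, -0.340736)
∂h/∂z at (2.699092, 0.248816, -0.340736) = -2.044416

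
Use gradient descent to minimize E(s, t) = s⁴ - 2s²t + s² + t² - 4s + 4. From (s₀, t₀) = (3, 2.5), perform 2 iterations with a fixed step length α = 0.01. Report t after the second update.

∇E = (4s³ - 4st + 2s - 4, -2s² + 2t)
Step 1: at (3, 2.5), ∇E = (80, -13) → (3, 2.5) − 0.01·(80, -13) = (2.2, 2.63)
Step 2: at (2.2, 2.63), ∇E = (19.848, -4.42) → (2.2, 2.63) − 0.01·(19.848, -4.42) = (2.00152, 2.6742)
t = 2.6742

2.6742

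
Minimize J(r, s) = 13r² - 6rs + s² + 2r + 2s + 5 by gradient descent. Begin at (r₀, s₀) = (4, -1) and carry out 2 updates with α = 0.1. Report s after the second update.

∇J = (26r - 6s + 2, -6r + 2s + 2)
(r₁, s₁) = (4, -1) − 0.1·(112, -24) = (-7.2, 1.4)
(r₂, s₂) = (-7.2, 1.4) − 0.1·(-193.6, 48) = (12.16, -3.4)
s = -3.4

-3.4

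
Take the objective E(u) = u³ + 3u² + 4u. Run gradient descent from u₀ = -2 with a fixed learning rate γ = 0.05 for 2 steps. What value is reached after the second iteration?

-2.466

E′(u) = 3u² + 6u + 4
u₁ = -2 − 0.05·4 = -2.2
u₂ = -2.2 − 0.05·5.32 = -2.466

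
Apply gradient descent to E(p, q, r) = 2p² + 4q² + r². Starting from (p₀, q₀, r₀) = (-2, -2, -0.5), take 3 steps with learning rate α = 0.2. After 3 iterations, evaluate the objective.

∇E = (4p, 8q, 2r)
Step 1: at (-2, -2, -0.5), ∇E = (-8, -16, -1) → (-2, -2, -0.5) − 0.2·(-8, -16, -1) = (-0.4, 1.2, -0.3)
Step 2: at (-0.4, 1.2, -0.3), ∇E = (-1.6, 9.6, -0.6) → (-0.4, 1.2, -0.3) − 0.2·(-1.6, 9.6, -0.6) = (-0.08, -0.72, -0.18)
Step 3: at (-0.08, -0.72, -0.18), ∇E = (-0.32, -5.76, -0.36) → (-0.08, -0.72, -0.18) − 0.2·(-0.32, -5.76, -0.36) = (-0.016, 0.432, -0.108)
E(-0.016, 0.432, -0.108) = 0.758672

0.758672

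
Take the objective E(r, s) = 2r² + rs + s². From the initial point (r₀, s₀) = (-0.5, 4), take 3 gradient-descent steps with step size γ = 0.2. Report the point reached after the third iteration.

∇E = (4r + s, r + 2s)
(r₁, s₁) = (-0.5, 4) − 0.2·(2, 7.5) = (-0.9, 2.5)
(r₂, s₂) = (-0.9, 2.5) − 0.2·(-1.1, 4.1) = (-0.68, 1.68)
(r₃, s₃) = (-0.68, 1.68) − 0.2·(-1.04, 2.68) = (-0.472, 1.144)

(-0.472, 1.144)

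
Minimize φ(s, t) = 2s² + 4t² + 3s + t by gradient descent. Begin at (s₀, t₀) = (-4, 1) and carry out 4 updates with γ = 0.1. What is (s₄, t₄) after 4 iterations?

∇φ = (4s + 3, 8t + 1)
(s₁, t₁) = (-4, 1) − 0.1·(-13, 9) = (-2.7, 0.1)
(s₂, t₂) = (-2.7, 0.1) − 0.1·(-7.8, 1.8) = (-1.92, -0.08)
(s₃, t₃) = (-1.92, -0.08) − 0.1·(-4.68, 0.36) = (-1.452, -0.116)
(s₄, t₄) = (-1.452, -0.116) − 0.1·(-2.808, 0.072) = (-1.1712, -0.1232)

(-1.1712, -0.1232)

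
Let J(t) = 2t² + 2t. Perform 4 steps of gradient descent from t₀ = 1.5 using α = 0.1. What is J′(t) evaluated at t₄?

1.0368

J′(t) = 4t + 2
Step 1: J′(1.5) = 8; t₁ = 1.5 − 0.1·8 = 0.7
Step 2: J′(0.7) = 4.8; t₂ = 0.7 − 0.1·4.8 = 0.22
Step 3: J′(0.22) = 2.88; t₃ = 0.22 − 0.1·2.88 = -0.068
Step 4: J′(-0.068) = 1.728; t₄ = -0.068 − 0.1·1.728 = -0.2408
J′(t) at (-0.2408) = 1.0368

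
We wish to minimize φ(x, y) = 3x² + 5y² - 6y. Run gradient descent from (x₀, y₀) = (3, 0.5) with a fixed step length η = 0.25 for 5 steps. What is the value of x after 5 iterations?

-0.09375

∇φ = (6x, 10y - 6)
Step 1: at (3, 0.5), ∇φ = (18, -1) → (3, 0.5) − 0.25·(18, -1) = (-1.5, 0.75)
Step 2: at (-1.5, 0.75), ∇φ = (-9, 1.5) → (-1.5, 0.75) − 0.25·(-9, 1.5) = (0.75, 0.375)
Step 3: at (0.75, 0.375), ∇φ = (4.5, -2.25) → (0.75, 0.375) − 0.25·(4.5, -2.25) = (-0.375, 0.9375)
Step 4: at (-0.375, 0.9375), ∇φ = (-2.25, 3.375) → (-0.375, 0.9375) − 0.25·(-2.25, 3.375) = (0.1875, 0.09375)
Step 5: at (0.1875, 0.09375), ∇φ = (1.125, -5.0625) → (0.1875, 0.09375) − 0.25·(1.125, -5.0625) = (-0.09375, 1.359375)
x = -0.09375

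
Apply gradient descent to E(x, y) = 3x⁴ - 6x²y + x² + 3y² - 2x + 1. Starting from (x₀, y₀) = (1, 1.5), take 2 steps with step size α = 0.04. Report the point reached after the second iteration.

(1.12699648, 1.417824)

∇E = (12x³ - 12xy + 2x - 2, -6x² + 6y)
(x₁, y₁) = (1, 1.5) − 0.04·(-6, 3) = (1.24, 1.38)
(x₂, y₂) = (1.24, 1.38) − 0.04·(2.825088, -0.9456) = (1.12699648, 1.417824)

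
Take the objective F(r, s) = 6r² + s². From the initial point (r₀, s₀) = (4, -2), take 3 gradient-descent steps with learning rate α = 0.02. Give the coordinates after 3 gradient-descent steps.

∇F = (12r, 2s)
Step 1: at (4, -2), ∇F = (48, -4) → (4, -2) − 0.02·(48, -4) = (3.04, -1.92)
Step 2: at (3.04, -1.92), ∇F = (36.48, -3.84) → (3.04, -1.92) − 0.02·(36.48, -3.84) = (2.3104, -1.8432)
Step 3: at (2.3104, -1.8432), ∇F = (27.7248, -3.6864) → (2.3104, -1.8432) − 0.02·(27.7248, -3.6864) = (1.755904, -1.769472)

(1.755904, -1.769472)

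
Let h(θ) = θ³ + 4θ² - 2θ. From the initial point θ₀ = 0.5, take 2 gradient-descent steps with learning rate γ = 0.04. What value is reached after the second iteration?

h′(θ) = 3θ² + 8θ - 2
Step 1: h′(0.5) = 2.75; θ₁ = 0.5 − 0.04·2.75 = 0.39
Step 2: h′(0.39) = 1.5763; θ₂ = 0.39 − 0.04·1.5763 = 0.326948

0.326948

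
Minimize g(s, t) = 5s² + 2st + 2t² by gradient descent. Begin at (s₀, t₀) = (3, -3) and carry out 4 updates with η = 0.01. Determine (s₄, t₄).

(2.16773184, -2.74773936)

∇g = (10s + 2t, 2s + 4t)
Step 1: at (3, -3), ∇g = (24, -6) → (3, -3) − 0.01·(24, -6) = (2.76, -2.94)
Step 2: at (2.76, -2.94), ∇g = (21.72, -6.24) → (2.76, -2.94) − 0.01·(21.72, -6.24) = (2.5428, -2.8776)
Step 3: at (2.5428, -2.8776), ∇g = (19.6728, -6.4248) → (2.5428, -2.8776) − 0.01·(19.6728, -6.4248) = (2.346072, -2.813352)
Step 4: at (2.346072, -2.813352), ∇g = (17.834016, -6.561264) → (2.346072, -2.813352) − 0.01·(17.834016, -6.561264) = (2.16773184, -2.74773936)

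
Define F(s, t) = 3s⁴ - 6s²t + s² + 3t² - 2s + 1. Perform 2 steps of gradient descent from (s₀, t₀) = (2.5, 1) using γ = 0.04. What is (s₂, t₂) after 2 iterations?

∇F = (12s³ - 12st + 2s - 2, -6s² + 6t)
(s₁, t₁) = (2.5, 1) − 0.04·(160.5, -31.5) = (-3.92, 2.26)
(s₂, t₂) = (-3.92, 2.26) − 0.04·(-626.365056, -78.6384) = (21.13460224, 5.405536)

(21.13460224, 5.405536)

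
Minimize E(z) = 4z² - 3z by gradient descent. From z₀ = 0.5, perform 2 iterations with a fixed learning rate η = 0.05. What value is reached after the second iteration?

E′(z) = 8z - 3
z₁ = 0.5 − 0.05·1 = 0.45
z₂ = 0.45 − 0.05·0.6 = 0.42

0.42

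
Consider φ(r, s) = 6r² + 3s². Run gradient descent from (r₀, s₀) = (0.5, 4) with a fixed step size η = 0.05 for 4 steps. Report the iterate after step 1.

(0.2, 2.8)

∇φ = (12r, 6s)
(r₁, s₁) = (0.5, 4) − 0.05·(6, 24) = (0.2, 2.8)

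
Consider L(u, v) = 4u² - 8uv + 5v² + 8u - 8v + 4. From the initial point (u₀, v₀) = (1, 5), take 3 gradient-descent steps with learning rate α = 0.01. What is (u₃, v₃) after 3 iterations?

(1.588768, 4.130568)

∇L = (8u - 8v + 8, -8u + 10v - 8)
(u₁, v₁) = (1, 5) − 0.01·(-24, 34) = (1.24, 4.66)
(u₂, v₂) = (1.24, 4.66) − 0.01·(-19.36, 28.68) = (1.4336, 4.3732)
(u₃, v₃) = (1.4336, 4.3732) − 0.01·(-15.5168, 24.2632) = (1.588768, 4.130568)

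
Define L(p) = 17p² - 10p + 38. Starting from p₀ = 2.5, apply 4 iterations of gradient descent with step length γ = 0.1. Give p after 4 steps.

L′(p) = 34p - 10
Step 1: L′(2.5) = 75; p₁ = 2.5 − 0.1·75 = -5
Step 2: L′(-5) = -180; p₂ = -5 − 0.1·(-180) = 13
Step 3: L′(13) = 432; p₃ = 13 − 0.1·432 = -30.2
Step 4: L′(-30.2) = -1036.8; p₄ = -30.2 − 0.1·(-1036.8) = 73.48

73.48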